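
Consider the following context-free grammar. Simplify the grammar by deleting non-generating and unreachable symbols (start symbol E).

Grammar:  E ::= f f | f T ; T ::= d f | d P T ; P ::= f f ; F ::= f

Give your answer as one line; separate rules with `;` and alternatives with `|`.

E ::= f f | f T; T ::= d f | d P T; P ::= f f

Generating nonterminals: {E, F, P, T}.
Reachable from E after that: {E, P, T}.
Removed useless symbols: {F} and every production mentioning them.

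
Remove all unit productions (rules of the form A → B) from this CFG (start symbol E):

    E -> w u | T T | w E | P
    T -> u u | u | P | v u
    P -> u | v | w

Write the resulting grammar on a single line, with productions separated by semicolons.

Unit pairs: E ⇒* {P}; T ⇒* {P}.
Replace each nonterminal's rules with the union of the non-unit rules of every nonterminal it unit-derives.

E -> w u | T T | w E | u | v | w; T -> u | v | w | u u | v u; P -> u | v | w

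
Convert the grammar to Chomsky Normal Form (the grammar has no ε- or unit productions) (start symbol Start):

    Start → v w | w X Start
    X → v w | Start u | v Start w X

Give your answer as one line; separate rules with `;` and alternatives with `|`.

Start → X1 X2 | X2 Y1; X → X1 X2 | Start X3 | X1 Y2; X1 → v; X2 → w; X3 → u; Y1 → X Start; Y2 → Start Y3; Y3 → X2 X

Introduce a nonterminal for each terminal appearing in a rule of length ≥ 2: X1 → v, X2 → w, X3 → u.
Binarize each right-hand side of length ≥ 3 by chaining fresh nonterminals (Y1, Y2, …): affected rules were Start → X2 X Start; X → X1 Start X2 X.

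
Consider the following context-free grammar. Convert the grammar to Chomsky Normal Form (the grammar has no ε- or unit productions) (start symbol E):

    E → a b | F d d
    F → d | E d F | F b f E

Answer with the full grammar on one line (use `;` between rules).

Introduce a nonterminal for each terminal appearing in a rule of length ≥ 2: X1 → a, X2 → b, X3 → d, X4 → f.
Binarize each right-hand side of length ≥ 3 by chaining fresh nonterminals (Y1, Y2, …): affected rules were E → F X3 X3; F → E X3 F; F → F X2 X4 E.

E → X1 X2 | F Y1; F → d | E Y2 | F Y3; X1 → a; X2 → b; X3 → d; X4 → f; Y1 → X3 X3; Y2 → X3 F; Y3 → X2 Y4; Y4 → X4 E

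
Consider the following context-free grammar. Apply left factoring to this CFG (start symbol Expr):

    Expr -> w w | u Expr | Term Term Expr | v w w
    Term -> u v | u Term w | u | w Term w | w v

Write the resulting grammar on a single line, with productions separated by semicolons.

Expr -> w w | u Expr | Term Term Expr | v w w; Term -> u Term1 | w Term2; Term1 -> v | Term w | ε; Term2 -> Term w | v

Term has alternatives sharing prefix 'u': factor to Term → u Term1 with Term1 → v | Term w | ε.
Term has alternatives sharing prefix 'w': factor to Term → w Term2 with Term2 → Term w | v.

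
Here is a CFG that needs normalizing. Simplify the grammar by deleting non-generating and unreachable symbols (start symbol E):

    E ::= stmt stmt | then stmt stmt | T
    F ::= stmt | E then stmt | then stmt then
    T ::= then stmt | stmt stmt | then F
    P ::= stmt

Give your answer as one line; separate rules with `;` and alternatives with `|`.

Generating nonterminals: {E, F, P, T}.
Reachable from E after that: {E, F, T}.
Removed useless symbols: {P} and every production mentioning them.

E ::= stmt stmt | then stmt stmt | T; F ::= stmt | E then stmt | then stmt then; T ::= then stmt | stmt stmt | then F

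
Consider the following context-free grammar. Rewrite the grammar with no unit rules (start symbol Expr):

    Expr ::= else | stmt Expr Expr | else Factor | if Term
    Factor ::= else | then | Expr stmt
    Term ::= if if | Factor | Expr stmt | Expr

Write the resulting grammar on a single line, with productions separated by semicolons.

Unit pairs: Term ⇒* {Expr, Factor}.
For every A with A ⇒* B via unit rules, add B's non-unit alternatives to A; then delete every rule of the form X → Y.

Expr ::= else | stmt Expr Expr | else Factor | if Term; Factor ::= else | then | Expr stmt; Term ::= if if | Expr stmt | else | then | stmt Expr Expr | else Factor | if Term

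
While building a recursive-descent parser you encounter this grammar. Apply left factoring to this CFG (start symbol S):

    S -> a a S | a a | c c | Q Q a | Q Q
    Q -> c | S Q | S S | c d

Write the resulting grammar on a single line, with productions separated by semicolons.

S has alternatives sharing prefix 'a a': factor to S → a a S' with S' → S | ε.
S has alternatives sharing prefix 'Q Q': factor to S → Q Q S'' with S'' → a | ε.
Q has alternatives sharing prefix 'c': factor to Q → c Q' with Q' → ε | d.
Q has alternatives sharing prefix 'S': factor to Q → S Q'' with Q'' → Q | S.

S -> c c | a a S' | Q Q S''; Q -> c Q' | S Q''; S' -> S | ε; S'' -> a | ε; Q' -> ε | d; Q'' -> Q | S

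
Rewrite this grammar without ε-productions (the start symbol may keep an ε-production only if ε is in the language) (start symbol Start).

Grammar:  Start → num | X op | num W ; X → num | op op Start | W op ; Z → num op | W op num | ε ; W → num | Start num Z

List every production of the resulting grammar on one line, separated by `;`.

Start → num | X op | num W; X → num | op op Start | W op; Z → num op | W op num; W → num | Start num Z | Start num

Nullable set = {Z}.
ε ∉ L(G), so no ε-production is kept.
For each production, add variants omitting each subset of nullable occurrences: W → Start num Z gives Start num Z | Start num.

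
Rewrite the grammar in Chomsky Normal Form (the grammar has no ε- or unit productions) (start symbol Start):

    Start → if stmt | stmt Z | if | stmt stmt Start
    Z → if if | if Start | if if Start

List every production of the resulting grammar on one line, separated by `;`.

Start → X1 X2 | X2 Z | if | X2 Y1; Z → X1 X1 | X1 Start | X1 Y2; X1 → if; X2 → stmt; Y1 → X2 Start; Y2 → X1 Start

Introduce a nonterminal for each terminal appearing in a rule of length ≥ 2: X1 → if, X2 → stmt.
Binarize each right-hand side of length ≥ 3 by chaining fresh nonterminals (Y1, Y2, …): affected rules were Start → X2 X2 Start; Z → X1 X1 Start.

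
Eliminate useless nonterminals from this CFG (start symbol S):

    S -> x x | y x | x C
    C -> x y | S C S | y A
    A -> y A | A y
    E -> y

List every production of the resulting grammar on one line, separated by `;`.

S -> x x | y x | x C; C -> x y | S C S

Generating nonterminals: {C, E, S}.
Reachable from S after that: {C, S}.
Removed useless symbols: {A, E} and every production mentioning them.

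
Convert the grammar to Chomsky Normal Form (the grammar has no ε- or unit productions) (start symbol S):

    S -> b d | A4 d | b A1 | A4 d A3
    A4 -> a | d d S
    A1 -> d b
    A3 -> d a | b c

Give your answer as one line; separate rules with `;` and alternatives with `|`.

Introduce a nonterminal for each terminal appearing in a rule of length ≥ 2: X1 → b, X2 → d, X3 → a, X4 → c.
Binarize each right-hand side of length ≥ 3 by chaining fresh nonterminals (Y1, Y2, …): affected rules were S → A4 X2 A3; A4 → X2 X2 S.

S -> X1 X2 | A4 X2 | X1 A1 | A4 Y1; A4 -> a | X2 Y2; A1 -> X2 X1; A3 -> X2 X3 | X1 X4; X1 -> b; X2 -> d; X3 -> a; X4 -> c; Y1 -> X2 A3; Y2 -> X2 S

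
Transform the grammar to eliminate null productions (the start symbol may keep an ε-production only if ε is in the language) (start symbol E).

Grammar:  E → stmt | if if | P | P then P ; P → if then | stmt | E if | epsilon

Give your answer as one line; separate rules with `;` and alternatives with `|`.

E → stmt | if if | P | P then P | P then | then P | then | epsilon; P → if then | stmt | E if | if

Nullable nonterminals: {E, P}.
ε ∈ L(G) since E is nullable, so keep E → ε.
Add the nullable-subset variants: E → P then P gives P then P | P then | then P | then. P → E if gives E if | if.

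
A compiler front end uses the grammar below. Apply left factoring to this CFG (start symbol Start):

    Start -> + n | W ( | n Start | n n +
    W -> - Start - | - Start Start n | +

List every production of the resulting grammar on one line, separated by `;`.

Start has alternatives sharing prefix 'n': factor to Start → n Start1 with Start1 → Start | n +.
W has alternatives sharing prefix '- Start': factor to W → - Start W1 with W1 → - | Start n.

Start -> + n | W ( | n Start1; W -> + | - Start W1; Start1 -> Start | n +; W1 -> - | Start n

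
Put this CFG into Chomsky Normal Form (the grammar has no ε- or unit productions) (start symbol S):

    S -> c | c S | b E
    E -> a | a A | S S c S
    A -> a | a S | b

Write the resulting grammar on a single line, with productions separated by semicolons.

S -> c | X1 S | X2 E; E -> a | X3 A | S Y1; A -> a | X3 S | b; X1 -> c; X2 -> b; X3 -> a; Y1 -> S Y2; Y2 -> X1 S

Introduce a nonterminal for each terminal appearing in a rule of length ≥ 2: X1 → c, X2 → b, X3 → a.
Binarize each right-hand side of length ≥ 3 by chaining fresh nonterminals (Y1, Y2, …): affected rules were E → S S X1 S.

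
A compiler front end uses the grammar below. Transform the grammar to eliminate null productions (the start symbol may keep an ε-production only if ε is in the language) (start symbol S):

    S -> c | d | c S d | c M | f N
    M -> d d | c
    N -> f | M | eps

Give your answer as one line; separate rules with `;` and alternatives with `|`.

Nullable nonterminals: {N}.
ε ∉ L(G), so no ε-production is kept.
For each production, add variants omitting each subset of nullable occurrences: S → f N gives f N | f.

S -> c | d | c S d | c M | f N | f; M -> d d | c; N -> f | M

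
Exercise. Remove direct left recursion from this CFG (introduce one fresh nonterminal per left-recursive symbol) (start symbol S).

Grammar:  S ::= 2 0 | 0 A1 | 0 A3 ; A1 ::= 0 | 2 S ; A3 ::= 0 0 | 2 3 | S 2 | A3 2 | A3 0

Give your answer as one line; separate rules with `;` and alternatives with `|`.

Left recursion appears on A3.
For A3: α = {2, 0}, β = {0 0, 2 3, S 2}. Rewrite as A3 → β A3' and A3' → α A3' | ε.

S ::= 2 0 | 0 A1 | 0 A3; A1 ::= 0 | 2 S; A3 ::= 0 0 A3' | 2 3 A3' | S 2 A3'; A3' ::= 2 A3' | 0 A3' | eps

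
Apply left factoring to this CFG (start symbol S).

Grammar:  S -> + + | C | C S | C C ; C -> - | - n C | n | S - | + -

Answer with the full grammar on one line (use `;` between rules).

S -> + + | C S'; C -> n | S - | + - | - C'; S' -> ε | S | C; C' -> ε | n C

S has alternatives sharing prefix 'C': factor to S → C S' with S' → ε | S | C.
C has alternatives sharing prefix '-': factor to C → - C' with C' → ε | n C.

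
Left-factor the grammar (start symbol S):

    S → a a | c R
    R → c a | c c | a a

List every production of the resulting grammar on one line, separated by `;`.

S → a a | c R; R → a a | c R'; R' → a | c

R has alternatives sharing prefix 'c': factor to R → c R' with R' → a | c.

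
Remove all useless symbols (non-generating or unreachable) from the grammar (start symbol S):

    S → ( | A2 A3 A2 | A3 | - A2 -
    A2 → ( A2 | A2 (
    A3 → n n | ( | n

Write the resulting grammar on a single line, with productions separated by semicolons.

S → ( | A3; A3 → n n | ( | n

Generating nonterminals: {A3, S}.
Reachable from S after that: {A3, S}.
Removed useless symbols: {A2} and every production mentioning them.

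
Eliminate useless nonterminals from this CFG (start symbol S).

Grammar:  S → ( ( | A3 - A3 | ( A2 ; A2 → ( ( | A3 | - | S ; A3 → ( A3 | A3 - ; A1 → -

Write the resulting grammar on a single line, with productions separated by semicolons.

Generating nonterminals: {A1, A2, S}.
Reachable from S after that: {A2, S}.
Removed useless symbols: {A1, A3} and every production mentioning them.

S → ( ( | ( A2; A2 → ( ( | - | S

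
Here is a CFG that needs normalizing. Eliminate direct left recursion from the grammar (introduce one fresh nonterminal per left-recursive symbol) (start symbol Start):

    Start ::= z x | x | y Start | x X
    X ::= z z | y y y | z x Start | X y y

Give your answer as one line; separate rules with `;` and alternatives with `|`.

Start ::= z x | x | y Start | x X; X ::= z z X1 | y y y X1 | z x Start X1; X1 ::= y y X1 | ε

Directly left-recursive nonterminal: X.
For X: α = {y y}, β = {z z, y y y, z x Start}. Rewrite as X → β X1 and X1 → α X1 | ε.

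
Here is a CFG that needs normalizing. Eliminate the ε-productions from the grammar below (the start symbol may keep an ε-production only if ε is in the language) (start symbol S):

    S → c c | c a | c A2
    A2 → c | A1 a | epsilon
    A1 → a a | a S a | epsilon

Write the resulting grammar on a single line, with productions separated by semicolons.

Nullable nonterminals: {A1, A2}.
ε ∉ L(G), so no ε-production is kept.
Add the nullable-subset variants: S → c A2 gives c A2 | c. A2 → A1 a gives A1 a | a.

S → c c | c a | c A2 | c; A2 → c | A1 a | a; A1 → a a | a S a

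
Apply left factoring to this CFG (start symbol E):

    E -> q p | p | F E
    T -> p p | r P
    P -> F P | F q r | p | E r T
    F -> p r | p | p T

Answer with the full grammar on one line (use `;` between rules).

E -> q p | p | F E; T -> p p | r P; P -> p | E r T | F P'; F -> p F'; P' -> P | q r; F' -> r | ε | T

P has alternatives sharing prefix 'F': factor to P → F P' with P' → P | q r.
F has alternatives sharing prefix 'p': factor to F → p F' with F' → r | ε | T.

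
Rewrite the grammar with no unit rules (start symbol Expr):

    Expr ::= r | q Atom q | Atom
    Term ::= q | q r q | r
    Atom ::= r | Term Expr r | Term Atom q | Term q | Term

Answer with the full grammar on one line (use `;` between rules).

Expr ::= q | q r q | r | Term Expr r | Term Atom q | Term q | q Atom q; Term ::= q | q r q | r; Atom ::= q | q r q | r | Term Expr r | Term Atom q | Term q

Unit pairs: Atom ⇒* {Term}; Expr ⇒* {Atom, Term}.
For each unit pair (A, B), copy every non-unit production of B to A, then drop all unit productions.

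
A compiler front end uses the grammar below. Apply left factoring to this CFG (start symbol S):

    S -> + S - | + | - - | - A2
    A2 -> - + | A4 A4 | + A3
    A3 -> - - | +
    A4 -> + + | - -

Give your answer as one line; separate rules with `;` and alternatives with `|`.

S has alternatives sharing prefix '+': factor to S → + S' with S' → S - | ε.
S has alternatives sharing prefix '-': factor to S → - S'' with S'' → - | A2.

S -> + S' | - S''; A2 -> - + | A4 A4 | + A3; A3 -> - - | +; A4 -> + + | - -; S' -> S - | ε; S'' -> - | A2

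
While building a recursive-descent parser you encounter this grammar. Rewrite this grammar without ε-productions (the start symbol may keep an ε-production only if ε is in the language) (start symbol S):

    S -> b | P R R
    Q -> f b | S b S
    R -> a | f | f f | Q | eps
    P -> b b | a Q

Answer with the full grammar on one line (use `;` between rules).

S -> b | P R R | P R | P; Q -> f b | S b S; R -> a | f | f f | Q; P -> b b | a Q

Nullable set = {R}.
ε ∉ L(G), so no ε-production is kept.
Expand every rule over subsets of its nullable positions: S → P R R gives P R R | P R | P.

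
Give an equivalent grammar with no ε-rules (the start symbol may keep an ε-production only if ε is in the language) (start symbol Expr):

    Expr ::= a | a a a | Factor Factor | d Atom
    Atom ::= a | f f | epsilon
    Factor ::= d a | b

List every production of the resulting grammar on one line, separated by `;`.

Nullable nonterminals: {Atom}.
ε ∉ L(G), so no ε-production is kept.
Expand every rule over subsets of its nullable positions: Expr → d Atom gives d Atom | d.

Expr ::= a | a a a | Factor Factor | d Atom | d; Atom ::= a | f f; Factor ::= d a | b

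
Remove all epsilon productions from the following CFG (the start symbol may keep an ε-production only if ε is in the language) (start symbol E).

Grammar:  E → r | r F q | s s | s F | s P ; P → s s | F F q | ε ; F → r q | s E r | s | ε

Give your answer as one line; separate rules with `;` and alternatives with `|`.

The nullable symbols are {F, P}.
ε ∉ L(G), so no ε-production is kept.
Expand every rule over subsets of its nullable positions: E → r F q gives r F q | r q. E → s F gives s F | s. P → F F q gives F F q | F q | q.

E → r | r F q | r q | s s | s F | s | s P; P → s s | F F q | F q | q; F → r q | s E r | s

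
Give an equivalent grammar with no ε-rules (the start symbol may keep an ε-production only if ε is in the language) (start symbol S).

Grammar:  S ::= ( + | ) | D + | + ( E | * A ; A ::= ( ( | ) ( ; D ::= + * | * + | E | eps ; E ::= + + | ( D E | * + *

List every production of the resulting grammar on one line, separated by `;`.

S ::= ( + | ) | D + | + | + ( E | * A; A ::= ( ( | ) (; D ::= + * | * + | E; E ::= + + | ( D E | ( E | * + *

Nullable set = {D}.
ε ∉ L(G), so no ε-production is kept.
Expand every rule over subsets of its nullable positions: S → D + gives D + | +. E → ( D E gives ( D E | ( E.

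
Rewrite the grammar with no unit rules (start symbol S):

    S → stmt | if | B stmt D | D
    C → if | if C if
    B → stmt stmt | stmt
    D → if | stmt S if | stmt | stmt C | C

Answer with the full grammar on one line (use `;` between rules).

S → if | stmt S if | stmt | stmt C | if C if | B stmt D; C → if | if C if; B → stmt stmt | stmt; D → if | if C if | stmt S if | stmt | stmt C

Unit pairs: D ⇒* {C}; S ⇒* {C, D}.
For each unit pair (A, B), copy every non-unit production of B to A, then drop all unit productions.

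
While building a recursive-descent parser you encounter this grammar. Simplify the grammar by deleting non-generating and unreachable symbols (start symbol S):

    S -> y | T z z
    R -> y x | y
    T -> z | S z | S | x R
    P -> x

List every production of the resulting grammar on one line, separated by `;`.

S -> y | T z z; R -> y x | y; T -> z | S z | S | x R

Generating nonterminals: {P, R, S, T}.
Reachable from S after that: {R, S, T}.
Removed useless symbols: {P} and every production mentioning them.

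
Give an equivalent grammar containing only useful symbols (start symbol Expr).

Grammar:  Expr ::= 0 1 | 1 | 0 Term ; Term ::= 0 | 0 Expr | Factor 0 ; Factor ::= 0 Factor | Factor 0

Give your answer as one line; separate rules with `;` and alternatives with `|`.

Expr ::= 0 1 | 1 | 0 Term; Term ::= 0 | 0 Expr

Generating nonterminals: {Expr, Term}.
Reachable from Expr after that: {Expr, Term}.
Removed useless symbols: {Factor} and every production mentioning them.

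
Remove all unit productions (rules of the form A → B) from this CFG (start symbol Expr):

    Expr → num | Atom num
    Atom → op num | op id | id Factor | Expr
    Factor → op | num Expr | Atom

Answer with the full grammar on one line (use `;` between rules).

Unit pairs: Atom ⇒* {Expr}; Factor ⇒* {Atom, Expr}.
For every A with A ⇒* B via unit rules, add B's non-unit alternatives to A; then delete every rule of the form X → Y.

Expr → num | Atom num; Atom → op num | op id | id Factor | num | Atom num; Factor → op num | op id | id Factor | op | num Expr | num | Atom num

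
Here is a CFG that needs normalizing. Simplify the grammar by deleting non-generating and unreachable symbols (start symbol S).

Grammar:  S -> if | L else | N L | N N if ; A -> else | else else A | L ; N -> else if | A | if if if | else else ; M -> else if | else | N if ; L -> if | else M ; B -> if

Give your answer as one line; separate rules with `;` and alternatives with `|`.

Generating nonterminals: {A, B, L, M, N, S}.
Reachable from S after that: {A, L, M, N, S}.
Removed useless symbols: {B} and every production mentioning them.

S -> if | L else | N L | N N if; A -> else | else else A | L; N -> else if | A | if if if | else else; M -> else if | else | N if; L -> if | else M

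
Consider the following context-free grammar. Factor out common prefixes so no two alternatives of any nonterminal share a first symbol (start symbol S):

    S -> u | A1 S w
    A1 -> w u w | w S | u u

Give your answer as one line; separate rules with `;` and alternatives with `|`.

S -> u | A1 S w; A1 -> u u | w A1'; A1' -> u w | S

A1 has alternatives sharing prefix 'w': factor to A1 → w A1' with A1' → u w | S.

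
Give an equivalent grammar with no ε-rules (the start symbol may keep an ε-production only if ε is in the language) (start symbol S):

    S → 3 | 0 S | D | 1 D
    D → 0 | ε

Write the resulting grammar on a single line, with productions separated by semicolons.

S → 3 | 0 S | 0 | D | 1 D | 1 | ε; D → 0

Nullable nonterminals: {D, S}.
ε ∈ L(G) since S is nullable, so keep S → ε.
For each production, add variants omitting each subset of nullable occurrences: S → 0 S gives 0 S | 0. S → 1 D gives 1 D | 1.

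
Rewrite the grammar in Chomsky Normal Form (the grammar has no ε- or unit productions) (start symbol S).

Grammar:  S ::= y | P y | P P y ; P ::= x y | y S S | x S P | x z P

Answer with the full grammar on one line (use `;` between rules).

Introduce a nonterminal for each terminal appearing in a rule of length ≥ 2: X1 → y, X2 → x, X3 → z.
Binarize each right-hand side of length ≥ 3 by chaining fresh nonterminals (Y1, Y2, …): affected rules were S → P P X1; P → X1 S S; P → X2 S P; P → X2 X3 P.

S ::= y | P X1 | P Y1; P ::= X2 X1 | X1 Y2 | X2 Y3 | X2 Y4; X1 ::= y; X2 ::= x; X3 ::= z; Y1 ::= P X1; Y2 ::= S S; Y3 ::= S P; Y4 ::= X3 P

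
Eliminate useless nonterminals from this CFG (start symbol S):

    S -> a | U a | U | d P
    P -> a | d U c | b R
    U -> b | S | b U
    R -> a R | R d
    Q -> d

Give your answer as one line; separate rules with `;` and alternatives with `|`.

S -> a | U a | U | d P; P -> a | d U c; U -> b | S | b U

Generating nonterminals: {P, Q, S, U}.
Reachable from S after that: {P, S, U}.
Removed useless symbols: {Q, R} and every production mentioning them.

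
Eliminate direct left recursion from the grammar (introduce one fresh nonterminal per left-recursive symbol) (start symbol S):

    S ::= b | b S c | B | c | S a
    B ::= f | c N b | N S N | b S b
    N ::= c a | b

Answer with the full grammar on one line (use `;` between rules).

S ::= b S' | b S c S' | B S' | c S'; B ::= f | c N b | N S N | b S b; N ::= c a | b; S' ::= a S' | ε

Directly left-recursive nonterminal: S.
For S: α = {a}, β = {b, b S c, B, c}. Rewrite as S → β S' and S' → α S' | ε.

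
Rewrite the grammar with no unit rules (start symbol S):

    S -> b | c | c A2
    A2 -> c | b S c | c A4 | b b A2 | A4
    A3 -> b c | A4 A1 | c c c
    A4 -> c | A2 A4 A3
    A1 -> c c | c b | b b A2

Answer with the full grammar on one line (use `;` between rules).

Unit pairs: A2 ⇒* {A4}.
Replace each nonterminal's rules with the union of the non-unit rules of every nonterminal it unit-derives.

S -> b | c | c A2; A2 -> c | A2 A4 A3 | b S c | c A4 | b b A2; A3 -> b c | A4 A1 | c c c; A4 -> c | A2 A4 A3; A1 -> c c | c b | b b A2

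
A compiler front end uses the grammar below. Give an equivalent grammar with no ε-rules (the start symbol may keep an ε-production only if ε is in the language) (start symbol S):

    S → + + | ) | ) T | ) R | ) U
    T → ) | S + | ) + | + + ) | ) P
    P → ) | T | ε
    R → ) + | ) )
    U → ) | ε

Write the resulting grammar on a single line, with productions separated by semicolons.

S → + + | ) | ) T | ) R | ) U; T → ) | S + | ) + | + + ) | ) P; P → ) | T; R → ) + | ) ); U → )

Nullable set = {P, U}.
ε ∉ L(G), so no ε-production is kept.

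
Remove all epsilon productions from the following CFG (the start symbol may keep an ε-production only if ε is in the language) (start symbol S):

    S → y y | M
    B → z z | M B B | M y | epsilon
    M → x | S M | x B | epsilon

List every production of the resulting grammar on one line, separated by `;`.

S → y y | M | epsilon; B → z z | M B B | M B | M | B B | M y | y; M → x | S M | S | x B

Nullable nonterminals: {B, M, S}.
ε ∈ L(G) since S is nullable, so keep S → ε.
Add the nullable-subset variants: B → M B B gives M B B | M B | M | B B. B → M y gives M y | y. M → S M gives S M | S.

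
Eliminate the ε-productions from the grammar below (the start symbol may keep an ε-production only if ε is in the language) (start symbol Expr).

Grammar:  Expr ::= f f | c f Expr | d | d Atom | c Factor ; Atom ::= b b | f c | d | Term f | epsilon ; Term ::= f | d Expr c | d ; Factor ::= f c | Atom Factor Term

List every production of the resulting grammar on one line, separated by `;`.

The nullable symbols are {Atom}.
ε ∉ L(G), so no ε-production is kept.
Add the nullable-subset variants: Factor → Atom Factor Term gives Atom Factor Term | Factor Term.

Expr ::= f f | c f Expr | d | d Atom | c Factor; Atom ::= b b | f c | d | Term f; Term ::= f | d Expr c | d; Factor ::= f c | Atom Factor Term | Factor Term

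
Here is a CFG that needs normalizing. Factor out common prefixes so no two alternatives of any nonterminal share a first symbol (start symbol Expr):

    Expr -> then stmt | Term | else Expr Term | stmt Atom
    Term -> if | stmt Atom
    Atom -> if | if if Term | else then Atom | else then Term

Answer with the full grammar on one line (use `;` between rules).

Expr -> then stmt | Term | else Expr Term | stmt Atom; Term -> if | stmt Atom; Atom -> else then Atom1 | if Atom2; Atom1 -> Atom | Term; Atom2 -> ε | if Term

Atom has alternatives sharing prefix 'else then': factor to Atom → else then Atom1 with Atom1 → Atom | Term.
Atom has alternatives sharing prefix 'if': factor to Atom → if Atom2 with Atom2 → ε | if Term.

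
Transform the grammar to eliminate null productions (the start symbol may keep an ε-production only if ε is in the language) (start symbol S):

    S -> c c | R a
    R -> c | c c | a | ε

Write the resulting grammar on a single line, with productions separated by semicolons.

S -> c c | R a | a; R -> c | c c | a

Nullable set = {R}.
ε ∉ L(G), so no ε-production is kept.
Expand every rule over subsets of its nullable positions: S → R a gives R a | a.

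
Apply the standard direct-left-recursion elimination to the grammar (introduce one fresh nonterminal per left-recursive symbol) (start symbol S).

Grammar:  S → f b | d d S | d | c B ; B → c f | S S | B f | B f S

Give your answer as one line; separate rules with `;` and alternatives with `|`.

S → f b | d d S | d | c B; B → c f B' | S S B'; B' → f B' | f S B' | eps

B is directly left-recursive.
For B: α = {f, f S}, β = {c f, S S}. Rewrite as B → β B' and B' → α B' | ε.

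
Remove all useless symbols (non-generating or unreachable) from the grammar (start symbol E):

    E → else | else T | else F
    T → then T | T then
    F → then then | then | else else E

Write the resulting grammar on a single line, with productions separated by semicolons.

Generating nonterminals: {E, F}.
Reachable from E after that: {E, F}.
Removed useless symbols: {T} and every production mentioning them.

E → else | else F; F → then then | then | else else E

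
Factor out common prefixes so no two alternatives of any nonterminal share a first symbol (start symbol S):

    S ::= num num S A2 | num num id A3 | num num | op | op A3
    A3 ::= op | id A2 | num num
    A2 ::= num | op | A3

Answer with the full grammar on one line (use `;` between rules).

S has alternatives sharing prefix 'num num': factor to S → num num S' with S' → S A2 | id A3 | ε.
S has alternatives sharing prefix 'op': factor to S → op S'' with S'' → ε | A3.

S ::= num num S' | op S''; A3 ::= op | id A2 | num num; A2 ::= num | op | A3; S' ::= S A2 | id A3 | ε; S'' ::= ε | A3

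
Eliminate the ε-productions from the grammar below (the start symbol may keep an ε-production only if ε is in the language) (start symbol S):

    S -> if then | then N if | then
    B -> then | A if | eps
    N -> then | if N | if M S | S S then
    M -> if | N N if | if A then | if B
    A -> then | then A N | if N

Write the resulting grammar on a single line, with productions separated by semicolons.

Nullable nonterminals: {B}.
ε ∉ L(G), so no ε-production is kept.

S -> if then | then N if | then; B -> then | A if; N -> then | if N | if M S | S S then; M -> if | N N if | if A then | if B; A -> then | then A N | if N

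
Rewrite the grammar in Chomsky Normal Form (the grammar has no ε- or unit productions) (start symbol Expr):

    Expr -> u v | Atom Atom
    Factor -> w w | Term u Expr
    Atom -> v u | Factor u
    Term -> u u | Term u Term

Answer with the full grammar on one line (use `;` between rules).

Introduce a nonterminal for each terminal appearing in a rule of length ≥ 2: X1 → u, X2 → v, X3 → w.
Binarize each right-hand side of length ≥ 3 by chaining fresh nonterminals (Y1, Y2, …): affected rules were Factor → Term X1 Expr; Term → Term X1 Term.

Expr -> X1 X2 | Atom Atom; Factor -> X3 X3 | Term Y1; Atom -> X2 X1 | Factor X1; Term -> X1 X1 | Term Y2; X1 -> u; X2 -> v; X3 -> w; Y1 -> X1 Expr; Y2 -> X1 Term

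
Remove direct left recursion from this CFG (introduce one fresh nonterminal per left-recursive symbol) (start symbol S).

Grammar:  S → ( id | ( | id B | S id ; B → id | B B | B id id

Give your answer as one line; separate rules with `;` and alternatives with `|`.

S → ( id S' | ( S' | id B S'; B → id B'; S' → id S' | ε; B' → B B' | id id B' | ε

S, B are directly left-recursive.
For S: α = {id}, β = {( id, (, id B}. Rewrite as S → β S' and S' → α S' | ε.
For B: α = {B, id id}, β = {id}. Rewrite as B → β B' and B' → α B' | ε.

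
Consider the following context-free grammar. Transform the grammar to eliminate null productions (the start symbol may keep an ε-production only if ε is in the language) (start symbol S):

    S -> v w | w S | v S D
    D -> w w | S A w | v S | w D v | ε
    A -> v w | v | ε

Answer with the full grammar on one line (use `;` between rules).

The nullable symbols are {A, D}.
ε ∉ L(G), so no ε-production is kept.
Expand every rule over subsets of its nullable positions: S → v S D gives v S D | v S. D → S A w gives S A w | S w. D → w D v gives w D v | w v.

S -> v w | w S | v S D | v S; D -> w w | S A w | S w | v S | w D v | w v; A -> v w | v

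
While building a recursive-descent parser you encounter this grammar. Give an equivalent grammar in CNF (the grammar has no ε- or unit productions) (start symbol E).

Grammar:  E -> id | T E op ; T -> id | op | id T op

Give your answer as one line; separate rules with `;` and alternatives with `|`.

Introduce a nonterminal for each terminal appearing in a rule of length ≥ 2: X1 → op, X2 → id.
Binarize each right-hand side of length ≥ 3 by chaining fresh nonterminals (Y1, Y2, …): affected rules were E → T E X1; T → X2 T X1.

E -> id | T Y1; T -> id | op | X2 Y2; X1 -> op; X2 -> id; Y1 -> E X1; Y2 -> T X1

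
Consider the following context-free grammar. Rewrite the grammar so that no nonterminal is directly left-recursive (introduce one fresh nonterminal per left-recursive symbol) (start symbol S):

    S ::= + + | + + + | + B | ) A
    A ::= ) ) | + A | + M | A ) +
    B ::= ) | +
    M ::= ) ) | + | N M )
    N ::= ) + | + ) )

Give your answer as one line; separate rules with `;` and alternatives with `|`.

A is directly left-recursive.
For A: α = {) +}, β = {) ), + A, + M}. Rewrite as A → β A' and A' → α A' | ε.

S ::= + + | + + + | + B | ) A; A ::= ) ) A' | + A A' | + M A'; B ::= ) | +; M ::= ) ) | + | N M ); N ::= ) + | + ) ); A' ::= ) + A' | epsilon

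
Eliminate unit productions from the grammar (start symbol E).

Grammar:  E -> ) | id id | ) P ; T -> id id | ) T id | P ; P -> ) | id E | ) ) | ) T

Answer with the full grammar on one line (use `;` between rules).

Unit pairs: T ⇒* {P}.
For each unit pair (A, B), copy every non-unit production of B to A, then drop all unit productions.

E -> ) | id id | ) P; T -> ) | id E | ) ) | ) T | id id | ) T id; P -> ) | id E | ) ) | ) T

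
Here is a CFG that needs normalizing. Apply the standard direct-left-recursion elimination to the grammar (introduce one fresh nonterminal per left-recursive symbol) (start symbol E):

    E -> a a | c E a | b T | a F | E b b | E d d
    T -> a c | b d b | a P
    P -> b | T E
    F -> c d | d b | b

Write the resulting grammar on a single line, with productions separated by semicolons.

Directly left-recursive nonterminal: E.
For E: α = {b b, d d}, β = {a a, c E a, b T, a F}. Rewrite as E → β E' and E' → α E' | ε.

E -> a a E' | c E a E' | b T E' | a F E'; T -> a c | b d b | a P; P -> b | T E; F -> c d | d b | b; E' -> b b E' | d d E' | eps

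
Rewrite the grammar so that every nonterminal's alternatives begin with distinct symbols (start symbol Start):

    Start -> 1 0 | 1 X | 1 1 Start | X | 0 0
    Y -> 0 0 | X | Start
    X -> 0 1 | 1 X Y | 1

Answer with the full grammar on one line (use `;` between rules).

Start has alternatives sharing prefix '1': factor to Start → 1 Start1 with Start1 → 0 | X | 1 Start.
X has alternatives sharing prefix '1': factor to X → 1 X1 with X1 → X Y | ε.

Start -> X | 0 0 | 1 Start1; Y -> 0 0 | X | Start; X -> 0 1 | 1 X1; Start1 -> 0 | X | 1 Start; X1 -> X Y | ε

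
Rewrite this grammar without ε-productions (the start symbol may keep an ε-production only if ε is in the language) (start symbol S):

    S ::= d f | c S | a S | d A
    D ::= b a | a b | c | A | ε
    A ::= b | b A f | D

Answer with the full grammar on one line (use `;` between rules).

The nullable symbols are {A, D}.
ε ∉ L(G), so no ε-production is kept.
Expand every rule over subsets of its nullable positions: S → d A gives d A | d. A → b A f gives b A f | b f.

S ::= d f | c S | a S | d A | d; D ::= b a | a b | c | A; A ::= b | b A f | b f | D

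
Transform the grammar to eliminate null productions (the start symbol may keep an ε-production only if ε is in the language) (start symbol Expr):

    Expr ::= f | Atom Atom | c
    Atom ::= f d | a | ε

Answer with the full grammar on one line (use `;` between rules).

Expr ::= f | Atom Atom | Atom | c | ε; Atom ::= f d | a

Nullable set = {Atom, Expr}.
ε ∈ L(G) since Expr is nullable, so keep Expr → ε.
For each production, add variants omitting each subset of nullable occurrences: Expr → Atom Atom gives Atom Atom | Atom.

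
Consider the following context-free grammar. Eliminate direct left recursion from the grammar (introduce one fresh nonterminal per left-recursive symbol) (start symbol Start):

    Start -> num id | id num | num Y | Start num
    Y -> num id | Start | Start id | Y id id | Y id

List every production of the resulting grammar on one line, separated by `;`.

Start -> num id Start1 | id num Start1 | num Y Start1; Y -> num id Y1 | Start Y1 | Start id Y1; Start1 -> num Start1 | eps; Y1 -> id id Y1 | id Y1 | eps

Left recursion appears on Start, Y.
For Start: α = {num}, β = {num id, id num, num Y}. Rewrite as Start → β Start1 and Start1 → α Start1 | ε.
For Y: α = {id id, id}, β = {num id, Start, Start id}. Rewrite as Y → β Y1 and Y1 → α Y1 | ε.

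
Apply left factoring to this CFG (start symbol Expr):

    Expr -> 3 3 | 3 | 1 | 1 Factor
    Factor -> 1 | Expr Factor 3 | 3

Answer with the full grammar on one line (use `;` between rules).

Expr has alternatives sharing prefix '3': factor to Expr → 3 Expr1 with Expr1 → 3 | ε.
Expr has alternatives sharing prefix '1': factor to Expr → 1 Expr2 with Expr2 → ε | Factor.

Expr -> 3 Expr1 | 1 Expr2; Factor -> 1 | Expr Factor 3 | 3; Expr1 -> 3 | ε; Expr2 -> ε | Factor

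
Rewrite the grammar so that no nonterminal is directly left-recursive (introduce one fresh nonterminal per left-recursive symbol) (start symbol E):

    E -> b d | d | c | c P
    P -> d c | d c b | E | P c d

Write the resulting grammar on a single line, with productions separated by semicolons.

Left recursion appears on P.
For P: α = {c d}, β = {d c, d c b, E}. Rewrite as P → β P' and P' → α P' | ε.

E -> b d | d | c | c P; P -> d c P' | d c b P' | E P'; P' -> c d P' | epsilon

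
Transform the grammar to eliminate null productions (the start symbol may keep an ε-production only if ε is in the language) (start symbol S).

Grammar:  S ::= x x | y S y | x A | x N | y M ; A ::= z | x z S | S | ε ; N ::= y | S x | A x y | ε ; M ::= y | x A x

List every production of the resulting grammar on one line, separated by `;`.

S ::= x x | y S y | x A | x | x N | y M; A ::= z | x z S | S; N ::= y | S x | A x y | x y; M ::= y | x A x | x x

The nullable symbols are {A, N}.
ε ∉ L(G), so no ε-production is kept.
Add the nullable-subset variants: S → x A gives x A | x. N → A x y gives A x y | x y. M → x A x gives x A x | x x.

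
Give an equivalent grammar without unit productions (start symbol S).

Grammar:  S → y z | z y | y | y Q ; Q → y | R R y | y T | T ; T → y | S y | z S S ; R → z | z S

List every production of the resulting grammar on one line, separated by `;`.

S → y z | z y | y | y Q; Q → y | R R y | y T | S y | z S S; T → y | S y | z S S; R → z | z S

Unit pairs: Q ⇒* {T}.
For every A with A ⇒* B via unit rules, add B's non-unit alternatives to A; then delete every rule of the form X → Y.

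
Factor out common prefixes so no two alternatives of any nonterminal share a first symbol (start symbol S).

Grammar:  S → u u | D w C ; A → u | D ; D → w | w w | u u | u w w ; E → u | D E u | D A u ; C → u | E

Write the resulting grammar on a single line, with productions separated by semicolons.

S → u u | D w C; A → u | D; D → w D' | u D''; E → u | D E'; C → u | E; D' → ε | w; D'' → u | w w; E' → E u | A u

D has alternatives sharing prefix 'w': factor to D → w D' with D' → ε | w.
D has alternatives sharing prefix 'u': factor to D → u D'' with D'' → u | w w.
E has alternatives sharing prefix 'D': factor to E → D E' with E' → E u | A u.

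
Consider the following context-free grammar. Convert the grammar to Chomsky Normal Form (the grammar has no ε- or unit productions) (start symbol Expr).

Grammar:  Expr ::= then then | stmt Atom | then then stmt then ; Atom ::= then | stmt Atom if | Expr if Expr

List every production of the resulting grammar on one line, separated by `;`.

Expr ::= X1 X1 | X2 Atom | X1 Y1; Atom ::= then | X2 Y3 | Expr Y4; X1 ::= then; X2 ::= stmt; X3 ::= if; Y1 ::= X1 Y2; Y2 ::= X2 X1; Y3 ::= Atom X3; Y4 ::= X3 Expr

Introduce a nonterminal for each terminal appearing in a rule of length ≥ 2: X1 → then, X2 → stmt, X3 → if.
Binarize each right-hand side of length ≥ 3 by chaining fresh nonterminals (Y1, Y2, …): affected rules were Expr → X1 X1 X2 X1; Atom → X2 Atom X3; Atom → Expr X3 Expr.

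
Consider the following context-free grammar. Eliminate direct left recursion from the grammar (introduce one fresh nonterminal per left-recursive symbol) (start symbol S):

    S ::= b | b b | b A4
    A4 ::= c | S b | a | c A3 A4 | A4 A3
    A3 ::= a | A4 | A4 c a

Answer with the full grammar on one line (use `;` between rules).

A4 is directly left-recursive.
For A4: α = {A3}, β = {c, S b, a, c A3 A4}. Rewrite as A4 → β A4' and A4' → α A4' | ε.

S ::= b | b b | b A4; A4 ::= c A4' | S b A4' | a A4' | c A3 A4 A4'; A3 ::= a | A4 | A4 c a; A4' ::= A3 A4' | ε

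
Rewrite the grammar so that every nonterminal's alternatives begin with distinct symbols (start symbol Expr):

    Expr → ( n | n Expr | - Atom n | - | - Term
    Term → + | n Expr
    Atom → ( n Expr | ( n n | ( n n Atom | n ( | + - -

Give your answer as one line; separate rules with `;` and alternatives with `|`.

Expr → ( n | n Expr | - Expr1; Term → + | n Expr; Atom → n ( | + - - | ( n Atom1; Expr1 → Atom n | epsilon | Term; Atom1 → Expr | n Atom11; Atom11 → epsilon | Atom

Expr has alternatives sharing prefix '-': factor to Expr → - Expr1 with Expr1 → Atom n | ε | Term.
Atom has alternatives sharing prefix '( n': factor to Atom → ( n Atom1 with Atom1 → Expr | n | n Atom.
Atom1 has alternatives sharing prefix 'n': factor to Atom1 → n Atom11 with Atom11 → ε | Atom.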